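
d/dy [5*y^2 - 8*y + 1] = 10*y - 8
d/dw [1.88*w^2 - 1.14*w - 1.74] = 3.76*w - 1.14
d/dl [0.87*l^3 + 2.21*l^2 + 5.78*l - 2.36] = 2.61*l^2 + 4.42*l + 5.78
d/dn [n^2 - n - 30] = 2*n - 1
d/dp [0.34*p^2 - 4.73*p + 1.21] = 0.68*p - 4.73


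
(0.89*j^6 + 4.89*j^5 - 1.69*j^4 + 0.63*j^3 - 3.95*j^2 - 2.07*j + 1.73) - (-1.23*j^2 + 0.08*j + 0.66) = 0.89*j^6 + 4.89*j^5 - 1.69*j^4 + 0.63*j^3 - 2.72*j^2 - 2.15*j + 1.07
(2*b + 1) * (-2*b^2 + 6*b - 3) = -4*b^3 + 10*b^2 - 3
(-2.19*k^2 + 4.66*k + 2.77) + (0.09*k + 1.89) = -2.19*k^2 + 4.75*k + 4.66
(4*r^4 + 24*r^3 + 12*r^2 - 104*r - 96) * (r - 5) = 4*r^5 + 4*r^4 - 108*r^3 - 164*r^2 + 424*r + 480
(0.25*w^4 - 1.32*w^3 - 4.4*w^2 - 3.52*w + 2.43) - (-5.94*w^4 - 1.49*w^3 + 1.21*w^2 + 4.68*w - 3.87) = 6.19*w^4 + 0.17*w^3 - 5.61*w^2 - 8.2*w + 6.3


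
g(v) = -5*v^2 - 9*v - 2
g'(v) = -10*v - 9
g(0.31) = -5.27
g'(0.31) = -12.10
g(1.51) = -26.99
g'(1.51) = -24.10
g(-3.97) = -45.07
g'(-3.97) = 30.70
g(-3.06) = -21.28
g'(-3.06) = 21.60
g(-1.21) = 1.57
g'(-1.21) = 3.10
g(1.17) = -19.37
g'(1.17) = -20.70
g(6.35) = -260.76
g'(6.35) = -72.50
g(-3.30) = -26.75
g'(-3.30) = 24.00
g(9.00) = -488.00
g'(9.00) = -99.00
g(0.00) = -2.00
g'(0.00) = -9.00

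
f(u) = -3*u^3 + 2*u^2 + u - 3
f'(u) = -9*u^2 + 4*u + 1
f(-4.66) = 339.36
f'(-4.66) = -213.08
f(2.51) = -35.33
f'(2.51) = -45.66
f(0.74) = -2.38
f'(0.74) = -0.97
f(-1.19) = 3.70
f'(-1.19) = -16.50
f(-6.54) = 915.18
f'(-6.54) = -410.10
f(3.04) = -65.76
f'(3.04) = -70.01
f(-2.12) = 32.45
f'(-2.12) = -47.93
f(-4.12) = 236.63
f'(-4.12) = -168.25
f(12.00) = -4887.00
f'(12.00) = -1247.00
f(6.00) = -573.00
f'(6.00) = -299.00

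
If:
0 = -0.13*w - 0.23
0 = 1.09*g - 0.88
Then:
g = 0.81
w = -1.77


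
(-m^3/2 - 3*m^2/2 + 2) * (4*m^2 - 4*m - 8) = -2*m^5 - 4*m^4 + 10*m^3 + 20*m^2 - 8*m - 16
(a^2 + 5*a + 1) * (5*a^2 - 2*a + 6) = 5*a^4 + 23*a^3 + a^2 + 28*a + 6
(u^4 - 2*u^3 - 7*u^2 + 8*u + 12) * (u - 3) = u^5 - 5*u^4 - u^3 + 29*u^2 - 12*u - 36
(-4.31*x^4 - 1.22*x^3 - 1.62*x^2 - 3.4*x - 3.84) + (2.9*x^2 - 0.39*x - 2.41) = -4.31*x^4 - 1.22*x^3 + 1.28*x^2 - 3.79*x - 6.25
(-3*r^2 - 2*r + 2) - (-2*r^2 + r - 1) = -r^2 - 3*r + 3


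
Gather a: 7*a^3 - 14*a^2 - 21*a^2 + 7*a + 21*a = 7*a^3 - 35*a^2 + 28*a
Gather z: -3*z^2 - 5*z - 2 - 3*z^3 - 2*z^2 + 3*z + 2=-3*z^3 - 5*z^2 - 2*z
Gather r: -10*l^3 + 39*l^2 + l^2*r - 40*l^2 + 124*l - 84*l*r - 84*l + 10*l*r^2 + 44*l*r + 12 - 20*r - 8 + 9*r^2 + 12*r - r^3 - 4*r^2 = -10*l^3 - l^2 + 40*l - r^3 + r^2*(10*l + 5) + r*(l^2 - 40*l - 8) + 4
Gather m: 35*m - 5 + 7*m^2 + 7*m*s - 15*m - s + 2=7*m^2 + m*(7*s + 20) - s - 3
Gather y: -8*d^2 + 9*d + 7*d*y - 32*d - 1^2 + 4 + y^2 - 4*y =-8*d^2 - 23*d + y^2 + y*(7*d - 4) + 3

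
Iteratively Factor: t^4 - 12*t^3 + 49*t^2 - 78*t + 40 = (t - 5)*(t^3 - 7*t^2 + 14*t - 8) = (t - 5)*(t - 1)*(t^2 - 6*t + 8) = (t - 5)*(t - 2)*(t - 1)*(t - 4)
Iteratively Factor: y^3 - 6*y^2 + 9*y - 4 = (y - 4)*(y^2 - 2*y + 1) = (y - 4)*(y - 1)*(y - 1)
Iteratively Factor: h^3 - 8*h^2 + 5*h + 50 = (h - 5)*(h^2 - 3*h - 10) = (h - 5)*(h + 2)*(h - 5)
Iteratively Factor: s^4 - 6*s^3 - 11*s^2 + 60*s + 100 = (s - 5)*(s^3 - s^2 - 16*s - 20) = (s - 5)*(s + 2)*(s^2 - 3*s - 10) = (s - 5)*(s + 2)^2*(s - 5)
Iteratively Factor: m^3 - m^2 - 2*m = (m + 1)*(m^2 - 2*m) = (m - 2)*(m + 1)*(m)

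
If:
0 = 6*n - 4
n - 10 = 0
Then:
No Solution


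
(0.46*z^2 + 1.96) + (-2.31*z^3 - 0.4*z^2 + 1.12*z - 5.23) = -2.31*z^3 + 0.06*z^2 + 1.12*z - 3.27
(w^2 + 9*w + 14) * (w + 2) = w^3 + 11*w^2 + 32*w + 28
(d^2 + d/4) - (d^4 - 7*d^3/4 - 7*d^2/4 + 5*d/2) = -d^4 + 7*d^3/4 + 11*d^2/4 - 9*d/4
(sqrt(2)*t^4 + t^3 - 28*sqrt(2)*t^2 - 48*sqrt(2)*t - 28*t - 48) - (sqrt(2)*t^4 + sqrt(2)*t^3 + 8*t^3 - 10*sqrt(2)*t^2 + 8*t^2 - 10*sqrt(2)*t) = -7*t^3 - sqrt(2)*t^3 - 18*sqrt(2)*t^2 - 8*t^2 - 38*sqrt(2)*t - 28*t - 48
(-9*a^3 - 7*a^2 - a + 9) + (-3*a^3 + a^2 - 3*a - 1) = -12*a^3 - 6*a^2 - 4*a + 8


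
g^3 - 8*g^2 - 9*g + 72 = (g - 8)*(g - 3)*(g + 3)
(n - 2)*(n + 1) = n^2 - n - 2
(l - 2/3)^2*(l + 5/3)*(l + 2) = l^4 + 7*l^3/3 - 10*l^2/9 - 76*l/27 + 40/27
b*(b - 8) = b^2 - 8*b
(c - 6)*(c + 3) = c^2 - 3*c - 18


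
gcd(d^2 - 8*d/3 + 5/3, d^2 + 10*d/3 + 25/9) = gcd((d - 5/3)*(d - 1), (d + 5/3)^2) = 1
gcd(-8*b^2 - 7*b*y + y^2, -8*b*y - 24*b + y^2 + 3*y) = -8*b + y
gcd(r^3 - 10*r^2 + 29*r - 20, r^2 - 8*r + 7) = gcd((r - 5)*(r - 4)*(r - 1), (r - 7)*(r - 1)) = r - 1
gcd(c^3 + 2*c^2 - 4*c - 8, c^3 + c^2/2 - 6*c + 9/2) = 1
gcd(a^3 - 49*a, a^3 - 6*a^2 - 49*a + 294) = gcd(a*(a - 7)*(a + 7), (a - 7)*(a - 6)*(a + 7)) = a^2 - 49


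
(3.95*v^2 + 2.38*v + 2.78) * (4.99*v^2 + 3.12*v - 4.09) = 19.7105*v^4 + 24.2002*v^3 + 5.1423*v^2 - 1.0606*v - 11.3702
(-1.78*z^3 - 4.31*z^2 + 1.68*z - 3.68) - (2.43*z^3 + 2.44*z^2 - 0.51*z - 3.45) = -4.21*z^3 - 6.75*z^2 + 2.19*z - 0.23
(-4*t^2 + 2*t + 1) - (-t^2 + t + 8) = -3*t^2 + t - 7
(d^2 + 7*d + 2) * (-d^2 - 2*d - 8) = -d^4 - 9*d^3 - 24*d^2 - 60*d - 16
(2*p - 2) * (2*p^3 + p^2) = 4*p^4 - 2*p^3 - 2*p^2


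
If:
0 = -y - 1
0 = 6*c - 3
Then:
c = 1/2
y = -1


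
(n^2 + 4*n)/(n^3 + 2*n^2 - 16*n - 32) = n/(n^2 - 2*n - 8)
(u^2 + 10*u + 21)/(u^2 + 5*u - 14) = (u + 3)/(u - 2)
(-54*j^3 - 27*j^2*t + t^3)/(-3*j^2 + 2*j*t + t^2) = (-18*j^2 - 3*j*t + t^2)/(-j + t)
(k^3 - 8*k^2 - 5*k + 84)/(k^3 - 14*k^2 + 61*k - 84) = (k + 3)/(k - 3)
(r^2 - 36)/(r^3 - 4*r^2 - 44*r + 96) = (r - 6)/(r^2 - 10*r + 16)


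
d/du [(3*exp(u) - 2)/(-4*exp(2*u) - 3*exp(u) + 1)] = (12*exp(2*u) - 16*exp(u) - 3)*exp(u)/(16*exp(4*u) + 24*exp(3*u) + exp(2*u) - 6*exp(u) + 1)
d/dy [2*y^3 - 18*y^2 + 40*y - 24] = 6*y^2 - 36*y + 40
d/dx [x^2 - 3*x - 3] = 2*x - 3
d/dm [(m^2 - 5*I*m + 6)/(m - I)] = (m^2 - 2*I*m - 11)/(m^2 - 2*I*m - 1)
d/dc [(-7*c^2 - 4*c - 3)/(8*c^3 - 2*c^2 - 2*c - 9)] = 2*(28*c^4 + 32*c^3 + 39*c^2 + 57*c + 15)/(64*c^6 - 32*c^5 - 28*c^4 - 136*c^3 + 40*c^2 + 36*c + 81)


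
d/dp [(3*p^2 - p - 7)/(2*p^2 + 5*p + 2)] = (17*p^2 + 40*p + 33)/(4*p^4 + 20*p^3 + 33*p^2 + 20*p + 4)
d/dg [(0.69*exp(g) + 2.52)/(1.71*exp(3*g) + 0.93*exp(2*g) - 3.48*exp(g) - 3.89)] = (-2.3598*exp(3*g) - 13.5693*exp(2*g) - 4.6872*exp(g) + 6.0855)*exp(g)/(2.9241*exp(6*g) + 3.1806*exp(5*g) - 11.0367*exp(4*g) - 19.7766*exp(3*g) + 4.875*exp(2*g) + 27.0744*exp(g) + 15.1321)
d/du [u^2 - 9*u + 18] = 2*u - 9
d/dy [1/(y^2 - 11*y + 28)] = (11 - 2*y)/(y^2 - 11*y + 28)^2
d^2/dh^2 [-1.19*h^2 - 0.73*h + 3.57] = -2.38000000000000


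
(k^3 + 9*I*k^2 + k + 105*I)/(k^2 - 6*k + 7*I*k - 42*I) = (k^2 + 2*I*k + 15)/(k - 6)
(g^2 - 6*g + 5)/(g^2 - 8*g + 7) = (g - 5)/(g - 7)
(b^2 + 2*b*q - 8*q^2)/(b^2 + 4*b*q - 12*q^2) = (b + 4*q)/(b + 6*q)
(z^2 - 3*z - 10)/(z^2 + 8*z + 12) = (z - 5)/(z + 6)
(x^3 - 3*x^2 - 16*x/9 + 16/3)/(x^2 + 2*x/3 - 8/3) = (x^2 - 5*x/3 - 4)/(x + 2)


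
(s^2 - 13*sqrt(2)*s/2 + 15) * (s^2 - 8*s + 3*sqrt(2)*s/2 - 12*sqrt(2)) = s^4 - 8*s^3 - 5*sqrt(2)*s^3 - 9*s^2/2 + 40*sqrt(2)*s^2 + 45*sqrt(2)*s/2 + 36*s - 180*sqrt(2)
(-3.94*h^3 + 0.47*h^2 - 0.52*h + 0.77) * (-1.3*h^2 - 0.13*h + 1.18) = 5.122*h^5 - 0.0988*h^4 - 4.0343*h^3 - 0.3788*h^2 - 0.7137*h + 0.9086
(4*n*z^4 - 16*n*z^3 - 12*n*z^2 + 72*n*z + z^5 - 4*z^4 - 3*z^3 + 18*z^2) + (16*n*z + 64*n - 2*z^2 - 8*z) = 4*n*z^4 - 16*n*z^3 - 12*n*z^2 + 88*n*z + 64*n + z^5 - 4*z^4 - 3*z^3 + 16*z^2 - 8*z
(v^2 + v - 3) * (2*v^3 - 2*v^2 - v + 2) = 2*v^5 - 9*v^3 + 7*v^2 + 5*v - 6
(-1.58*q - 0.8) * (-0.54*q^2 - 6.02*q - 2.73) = 0.8532*q^3 + 9.9436*q^2 + 9.1294*q + 2.184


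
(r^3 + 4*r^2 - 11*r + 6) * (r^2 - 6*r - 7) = r^5 - 2*r^4 - 42*r^3 + 44*r^2 + 41*r - 42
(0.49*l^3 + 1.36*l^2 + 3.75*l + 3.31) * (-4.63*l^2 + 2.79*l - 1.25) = -2.2687*l^5 - 4.9297*l^4 - 14.1806*l^3 - 6.5628*l^2 + 4.5474*l - 4.1375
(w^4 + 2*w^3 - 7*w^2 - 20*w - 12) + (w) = w^4 + 2*w^3 - 7*w^2 - 19*w - 12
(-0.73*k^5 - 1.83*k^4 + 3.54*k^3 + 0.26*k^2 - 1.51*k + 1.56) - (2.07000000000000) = -0.73*k^5 - 1.83*k^4 + 3.54*k^3 + 0.26*k^2 - 1.51*k - 0.51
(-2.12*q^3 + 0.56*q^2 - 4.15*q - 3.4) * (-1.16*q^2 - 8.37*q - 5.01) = 2.4592*q^5 + 17.0948*q^4 + 10.748*q^3 + 35.8739*q^2 + 49.2495*q + 17.034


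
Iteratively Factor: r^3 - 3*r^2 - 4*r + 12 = (r + 2)*(r^2 - 5*r + 6) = (r - 3)*(r + 2)*(r - 2)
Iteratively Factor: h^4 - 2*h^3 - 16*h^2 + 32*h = (h - 2)*(h^3 - 16*h) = (h - 2)*(h + 4)*(h^2 - 4*h) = (h - 4)*(h - 2)*(h + 4)*(h)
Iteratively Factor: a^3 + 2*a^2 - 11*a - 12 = (a + 4)*(a^2 - 2*a - 3) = (a - 3)*(a + 4)*(a + 1)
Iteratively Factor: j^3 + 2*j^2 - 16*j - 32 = (j + 2)*(j^2 - 16) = (j + 2)*(j + 4)*(j - 4)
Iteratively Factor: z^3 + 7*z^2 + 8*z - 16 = (z + 4)*(z^2 + 3*z - 4) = (z - 1)*(z + 4)*(z + 4)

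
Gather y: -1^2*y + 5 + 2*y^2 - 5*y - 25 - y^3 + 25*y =-y^3 + 2*y^2 + 19*y - 20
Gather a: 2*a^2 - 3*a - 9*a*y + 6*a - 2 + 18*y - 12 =2*a^2 + a*(3 - 9*y) + 18*y - 14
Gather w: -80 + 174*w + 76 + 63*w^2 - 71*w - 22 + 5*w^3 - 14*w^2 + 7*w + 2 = 5*w^3 + 49*w^2 + 110*w - 24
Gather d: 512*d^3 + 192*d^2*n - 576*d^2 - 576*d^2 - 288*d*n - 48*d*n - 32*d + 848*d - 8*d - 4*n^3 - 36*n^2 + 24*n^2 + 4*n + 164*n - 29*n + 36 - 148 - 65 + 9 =512*d^3 + d^2*(192*n - 1152) + d*(808 - 336*n) - 4*n^3 - 12*n^2 + 139*n - 168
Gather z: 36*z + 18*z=54*z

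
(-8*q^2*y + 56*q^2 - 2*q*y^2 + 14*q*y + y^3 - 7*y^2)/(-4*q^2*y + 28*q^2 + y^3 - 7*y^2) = (-4*q + y)/(-2*q + y)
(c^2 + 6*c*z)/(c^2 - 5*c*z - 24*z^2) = c*(-c - 6*z)/(-c^2 + 5*c*z + 24*z^2)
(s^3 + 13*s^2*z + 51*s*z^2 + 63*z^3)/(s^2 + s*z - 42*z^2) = (-s^2 - 6*s*z - 9*z^2)/(-s + 6*z)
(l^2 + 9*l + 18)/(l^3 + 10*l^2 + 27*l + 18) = 1/(l + 1)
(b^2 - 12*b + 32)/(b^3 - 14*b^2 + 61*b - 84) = (b - 8)/(b^2 - 10*b + 21)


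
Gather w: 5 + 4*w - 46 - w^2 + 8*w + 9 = -w^2 + 12*w - 32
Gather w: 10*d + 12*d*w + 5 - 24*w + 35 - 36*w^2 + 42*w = 10*d - 36*w^2 + w*(12*d + 18) + 40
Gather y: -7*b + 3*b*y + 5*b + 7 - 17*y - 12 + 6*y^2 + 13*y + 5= -2*b + 6*y^2 + y*(3*b - 4)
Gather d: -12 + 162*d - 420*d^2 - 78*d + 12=-420*d^2 + 84*d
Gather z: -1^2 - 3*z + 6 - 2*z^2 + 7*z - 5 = -2*z^2 + 4*z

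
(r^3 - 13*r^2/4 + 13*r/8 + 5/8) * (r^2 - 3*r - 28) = r^5 - 25*r^4/4 - 133*r^3/8 + 347*r^2/4 - 379*r/8 - 35/2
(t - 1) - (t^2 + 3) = -t^2 + t - 4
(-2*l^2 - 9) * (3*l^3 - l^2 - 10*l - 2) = -6*l^5 + 2*l^4 - 7*l^3 + 13*l^2 + 90*l + 18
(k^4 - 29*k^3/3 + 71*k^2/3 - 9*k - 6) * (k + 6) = k^5 - 11*k^4/3 - 103*k^3/3 + 133*k^2 - 60*k - 36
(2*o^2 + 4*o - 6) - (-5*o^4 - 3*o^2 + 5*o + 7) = 5*o^4 + 5*o^2 - o - 13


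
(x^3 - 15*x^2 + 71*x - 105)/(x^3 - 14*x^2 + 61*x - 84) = (x - 5)/(x - 4)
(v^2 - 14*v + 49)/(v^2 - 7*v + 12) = (v^2 - 14*v + 49)/(v^2 - 7*v + 12)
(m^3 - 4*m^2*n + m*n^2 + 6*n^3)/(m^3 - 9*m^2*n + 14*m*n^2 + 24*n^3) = (m^2 - 5*m*n + 6*n^2)/(m^2 - 10*m*n + 24*n^2)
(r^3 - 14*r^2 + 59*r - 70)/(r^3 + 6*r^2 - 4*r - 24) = (r^2 - 12*r + 35)/(r^2 + 8*r + 12)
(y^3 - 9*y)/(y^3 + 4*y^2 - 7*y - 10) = y*(y^2 - 9)/(y^3 + 4*y^2 - 7*y - 10)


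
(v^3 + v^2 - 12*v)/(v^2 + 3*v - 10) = v*(v^2 + v - 12)/(v^2 + 3*v - 10)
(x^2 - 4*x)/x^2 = (x - 4)/x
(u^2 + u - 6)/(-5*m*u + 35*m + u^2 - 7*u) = (-u^2 - u + 6)/(5*m*u - 35*m - u^2 + 7*u)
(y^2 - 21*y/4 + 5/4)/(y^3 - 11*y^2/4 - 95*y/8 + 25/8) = 2/(2*y + 5)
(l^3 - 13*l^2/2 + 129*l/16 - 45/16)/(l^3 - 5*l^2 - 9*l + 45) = (16*l^2 - 24*l + 9)/(16*(l^2 - 9))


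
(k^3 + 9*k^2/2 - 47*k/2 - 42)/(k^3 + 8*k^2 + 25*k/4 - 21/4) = 2*(k - 4)/(2*k - 1)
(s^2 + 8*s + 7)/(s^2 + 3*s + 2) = (s + 7)/(s + 2)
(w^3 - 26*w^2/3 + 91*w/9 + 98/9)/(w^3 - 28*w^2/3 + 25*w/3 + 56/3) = (3*w^2 - 19*w - 14)/(3*(w^2 - 7*w - 8))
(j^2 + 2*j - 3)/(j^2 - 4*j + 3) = (j + 3)/(j - 3)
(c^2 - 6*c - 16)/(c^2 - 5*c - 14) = (c - 8)/(c - 7)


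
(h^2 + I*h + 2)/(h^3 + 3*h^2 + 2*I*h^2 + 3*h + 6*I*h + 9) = (h + 2*I)/(h^2 + 3*h*(1 + I) + 9*I)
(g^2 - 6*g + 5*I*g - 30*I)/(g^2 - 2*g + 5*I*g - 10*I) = (g - 6)/(g - 2)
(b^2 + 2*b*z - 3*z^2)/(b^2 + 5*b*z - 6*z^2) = (b + 3*z)/(b + 6*z)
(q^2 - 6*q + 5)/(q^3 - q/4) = (4*q^2 - 24*q + 20)/(4*q^3 - q)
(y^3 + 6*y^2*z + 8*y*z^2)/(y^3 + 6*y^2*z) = (y^2 + 6*y*z + 8*z^2)/(y*(y + 6*z))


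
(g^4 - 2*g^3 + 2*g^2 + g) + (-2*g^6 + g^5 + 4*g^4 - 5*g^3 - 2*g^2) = -2*g^6 + g^5 + 5*g^4 - 7*g^3 + g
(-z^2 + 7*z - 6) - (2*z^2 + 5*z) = -3*z^2 + 2*z - 6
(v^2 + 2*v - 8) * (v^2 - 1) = v^4 + 2*v^3 - 9*v^2 - 2*v + 8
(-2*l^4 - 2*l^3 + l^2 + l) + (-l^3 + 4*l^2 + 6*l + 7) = -2*l^4 - 3*l^3 + 5*l^2 + 7*l + 7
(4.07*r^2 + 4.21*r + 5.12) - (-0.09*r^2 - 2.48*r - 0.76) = 4.16*r^2 + 6.69*r + 5.88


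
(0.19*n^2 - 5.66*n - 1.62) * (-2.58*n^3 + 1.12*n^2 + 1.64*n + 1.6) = -0.4902*n^5 + 14.8156*n^4 - 1.848*n^3 - 10.7928*n^2 - 11.7128*n - 2.592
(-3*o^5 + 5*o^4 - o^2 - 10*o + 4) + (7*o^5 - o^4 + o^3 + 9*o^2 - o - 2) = 4*o^5 + 4*o^4 + o^3 + 8*o^2 - 11*o + 2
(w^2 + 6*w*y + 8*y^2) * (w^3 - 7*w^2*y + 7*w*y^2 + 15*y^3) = w^5 - w^4*y - 27*w^3*y^2 + w^2*y^3 + 146*w*y^4 + 120*y^5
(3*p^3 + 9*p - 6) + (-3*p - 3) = 3*p^3 + 6*p - 9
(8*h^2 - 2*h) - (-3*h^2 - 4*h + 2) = 11*h^2 + 2*h - 2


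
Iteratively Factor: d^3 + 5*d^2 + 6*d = (d + 3)*(d^2 + 2*d) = (d + 2)*(d + 3)*(d)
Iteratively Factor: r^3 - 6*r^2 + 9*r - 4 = (r - 1)*(r^2 - 5*r + 4) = (r - 1)^2*(r - 4)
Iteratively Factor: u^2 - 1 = (u - 1)*(u + 1)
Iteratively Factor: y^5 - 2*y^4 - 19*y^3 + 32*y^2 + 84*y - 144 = (y - 4)*(y^4 + 2*y^3 - 11*y^2 - 12*y + 36) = (y - 4)*(y - 2)*(y^3 + 4*y^2 - 3*y - 18) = (y - 4)*(y - 2)^2*(y^2 + 6*y + 9) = (y - 4)*(y - 2)^2*(y + 3)*(y + 3)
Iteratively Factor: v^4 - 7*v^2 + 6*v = (v)*(v^3 - 7*v + 6) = v*(v - 1)*(v^2 + v - 6) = v*(v - 1)*(v + 3)*(v - 2)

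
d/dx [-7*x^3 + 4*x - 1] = 4 - 21*x^2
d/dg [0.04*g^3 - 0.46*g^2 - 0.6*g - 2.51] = 0.12*g^2 - 0.92*g - 0.6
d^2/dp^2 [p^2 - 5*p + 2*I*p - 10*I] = 2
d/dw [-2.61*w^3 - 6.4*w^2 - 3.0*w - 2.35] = -7.83*w^2 - 12.8*w - 3.0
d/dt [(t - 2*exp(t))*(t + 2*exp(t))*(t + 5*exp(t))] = 5*t^2*exp(t) + 3*t^2 - 8*t*exp(2*t) + 10*t*exp(t) - 60*exp(3*t) - 4*exp(2*t)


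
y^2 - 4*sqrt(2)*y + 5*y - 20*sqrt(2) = (y + 5)*(y - 4*sqrt(2))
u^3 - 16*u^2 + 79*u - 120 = (u - 8)*(u - 5)*(u - 3)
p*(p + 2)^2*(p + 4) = p^4 + 8*p^3 + 20*p^2 + 16*p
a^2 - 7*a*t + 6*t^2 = (a - 6*t)*(a - t)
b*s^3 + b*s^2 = s^2*(b*s + b)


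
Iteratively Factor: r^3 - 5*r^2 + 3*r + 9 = (r - 3)*(r^2 - 2*r - 3) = (r - 3)^2*(r + 1)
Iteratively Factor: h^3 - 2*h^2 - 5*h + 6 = (h - 1)*(h^2 - h - 6) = (h - 1)*(h + 2)*(h - 3)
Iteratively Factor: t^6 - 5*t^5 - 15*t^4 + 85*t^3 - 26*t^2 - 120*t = (t)*(t^5 - 5*t^4 - 15*t^3 + 85*t^2 - 26*t - 120) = t*(t - 5)*(t^4 - 15*t^2 + 10*t + 24) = t*(t - 5)*(t - 3)*(t^3 + 3*t^2 - 6*t - 8) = t*(t - 5)*(t - 3)*(t + 4)*(t^2 - t - 2) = t*(t - 5)*(t - 3)*(t - 2)*(t + 4)*(t + 1)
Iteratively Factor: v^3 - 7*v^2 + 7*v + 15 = (v - 3)*(v^2 - 4*v - 5) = (v - 5)*(v - 3)*(v + 1)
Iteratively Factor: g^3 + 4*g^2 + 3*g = (g + 1)*(g^2 + 3*g) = g*(g + 1)*(g + 3)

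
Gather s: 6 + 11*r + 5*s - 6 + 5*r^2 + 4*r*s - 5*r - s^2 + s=5*r^2 + 6*r - s^2 + s*(4*r + 6)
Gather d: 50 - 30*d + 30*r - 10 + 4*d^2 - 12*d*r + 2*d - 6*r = 4*d^2 + d*(-12*r - 28) + 24*r + 40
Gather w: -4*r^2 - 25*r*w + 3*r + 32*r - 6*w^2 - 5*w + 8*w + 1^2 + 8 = -4*r^2 + 35*r - 6*w^2 + w*(3 - 25*r) + 9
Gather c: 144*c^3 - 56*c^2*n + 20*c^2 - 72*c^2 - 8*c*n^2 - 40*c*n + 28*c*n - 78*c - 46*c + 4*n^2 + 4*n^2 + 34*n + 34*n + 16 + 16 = 144*c^3 + c^2*(-56*n - 52) + c*(-8*n^2 - 12*n - 124) + 8*n^2 + 68*n + 32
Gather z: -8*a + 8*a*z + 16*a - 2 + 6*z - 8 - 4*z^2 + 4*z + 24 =8*a - 4*z^2 + z*(8*a + 10) + 14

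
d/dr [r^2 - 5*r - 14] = 2*r - 5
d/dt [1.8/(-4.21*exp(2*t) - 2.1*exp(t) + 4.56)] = (15.156*exp(t) + 3.78)*exp(t)/(4.21*exp(2*t) + 2.1*exp(t) - 4.56)^2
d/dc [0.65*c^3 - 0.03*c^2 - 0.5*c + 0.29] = 1.95*c^2 - 0.06*c - 0.5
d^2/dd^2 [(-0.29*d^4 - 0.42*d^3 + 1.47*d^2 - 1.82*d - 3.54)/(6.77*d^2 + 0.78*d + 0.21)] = (-26.583082*d^6 - 9.18824400000005*d^5 - 3.53237400000012*d^4 - 182.43358*d^3 - 986.596434*d^2 - 96.746112*d + 6.48405)/(310.288733*d^6 + 107.248986*d^5 + 41.231331*d^4 + 7.128108*d^3 + 1.278963*d^2 + 0.103194*d + 0.009261)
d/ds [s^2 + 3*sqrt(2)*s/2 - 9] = 2*s + 3*sqrt(2)/2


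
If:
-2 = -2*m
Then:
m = 1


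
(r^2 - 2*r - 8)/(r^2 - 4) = (r - 4)/(r - 2)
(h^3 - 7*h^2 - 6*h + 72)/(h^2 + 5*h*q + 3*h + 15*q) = (h^2 - 10*h + 24)/(h + 5*q)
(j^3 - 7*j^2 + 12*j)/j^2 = j - 7 + 12/j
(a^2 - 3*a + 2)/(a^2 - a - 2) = (a - 1)/(a + 1)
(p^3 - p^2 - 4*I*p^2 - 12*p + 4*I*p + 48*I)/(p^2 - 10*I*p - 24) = (p^2 - p - 12)/(p - 6*I)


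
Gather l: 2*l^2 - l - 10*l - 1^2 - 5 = 2*l^2 - 11*l - 6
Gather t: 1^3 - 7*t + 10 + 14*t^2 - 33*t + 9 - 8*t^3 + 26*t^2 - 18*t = -8*t^3 + 40*t^2 - 58*t + 20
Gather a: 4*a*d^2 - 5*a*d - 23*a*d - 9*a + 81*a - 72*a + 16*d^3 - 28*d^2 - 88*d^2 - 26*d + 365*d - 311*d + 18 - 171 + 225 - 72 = a*(4*d^2 - 28*d) + 16*d^3 - 116*d^2 + 28*d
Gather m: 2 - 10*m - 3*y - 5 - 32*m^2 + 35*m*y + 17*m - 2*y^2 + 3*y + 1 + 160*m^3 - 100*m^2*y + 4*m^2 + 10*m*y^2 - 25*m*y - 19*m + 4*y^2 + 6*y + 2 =160*m^3 + m^2*(-100*y - 28) + m*(10*y^2 + 10*y - 12) + 2*y^2 + 6*y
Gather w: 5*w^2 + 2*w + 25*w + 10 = 5*w^2 + 27*w + 10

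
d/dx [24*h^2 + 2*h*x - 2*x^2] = 2*h - 4*x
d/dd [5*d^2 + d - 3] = 10*d + 1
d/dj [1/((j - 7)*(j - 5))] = 2*(6 - j)/(j^4 - 24*j^3 + 214*j^2 - 840*j + 1225)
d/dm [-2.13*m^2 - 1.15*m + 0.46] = -4.26*m - 1.15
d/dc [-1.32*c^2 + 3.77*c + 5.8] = 3.77 - 2.64*c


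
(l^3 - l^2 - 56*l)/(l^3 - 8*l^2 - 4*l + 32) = l*(l + 7)/(l^2 - 4)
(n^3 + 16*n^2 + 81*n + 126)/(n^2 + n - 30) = (n^2 + 10*n + 21)/(n - 5)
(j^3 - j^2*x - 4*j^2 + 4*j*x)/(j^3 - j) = (j^2 - j*x - 4*j + 4*x)/(j^2 - 1)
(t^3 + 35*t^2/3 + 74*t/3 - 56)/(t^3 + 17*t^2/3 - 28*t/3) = (t + 6)/t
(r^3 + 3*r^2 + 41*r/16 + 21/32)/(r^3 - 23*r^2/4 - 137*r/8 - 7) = (r + 3/4)/(r - 8)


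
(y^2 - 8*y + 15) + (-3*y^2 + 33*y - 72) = -2*y^2 + 25*y - 57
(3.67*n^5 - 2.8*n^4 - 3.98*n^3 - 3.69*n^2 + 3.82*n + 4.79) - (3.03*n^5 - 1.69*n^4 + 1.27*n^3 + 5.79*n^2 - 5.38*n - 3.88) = 0.64*n^5 - 1.11*n^4 - 5.25*n^3 - 9.48*n^2 + 9.2*n + 8.67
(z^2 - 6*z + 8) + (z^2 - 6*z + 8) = 2*z^2 - 12*z + 16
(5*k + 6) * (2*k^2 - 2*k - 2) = 10*k^3 + 2*k^2 - 22*k - 12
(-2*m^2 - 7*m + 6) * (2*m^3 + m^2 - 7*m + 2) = -4*m^5 - 16*m^4 + 19*m^3 + 51*m^2 - 56*m + 12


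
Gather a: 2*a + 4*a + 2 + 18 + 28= 6*a + 48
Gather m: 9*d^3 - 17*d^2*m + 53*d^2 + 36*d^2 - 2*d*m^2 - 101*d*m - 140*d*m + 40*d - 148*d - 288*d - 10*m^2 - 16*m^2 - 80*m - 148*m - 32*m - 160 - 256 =9*d^3 + 89*d^2 - 396*d + m^2*(-2*d - 26) + m*(-17*d^2 - 241*d - 260) - 416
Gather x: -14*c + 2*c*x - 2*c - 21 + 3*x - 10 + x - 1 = -16*c + x*(2*c + 4) - 32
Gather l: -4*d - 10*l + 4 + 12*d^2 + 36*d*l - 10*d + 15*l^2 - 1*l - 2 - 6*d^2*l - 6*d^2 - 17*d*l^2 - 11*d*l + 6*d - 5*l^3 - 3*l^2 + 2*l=6*d^2 - 8*d - 5*l^3 + l^2*(12 - 17*d) + l*(-6*d^2 + 25*d - 9) + 2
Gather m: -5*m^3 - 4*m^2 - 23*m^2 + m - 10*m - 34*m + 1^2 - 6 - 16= -5*m^3 - 27*m^2 - 43*m - 21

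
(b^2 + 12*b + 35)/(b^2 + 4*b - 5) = (b + 7)/(b - 1)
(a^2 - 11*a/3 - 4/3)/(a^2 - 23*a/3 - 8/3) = (a - 4)/(a - 8)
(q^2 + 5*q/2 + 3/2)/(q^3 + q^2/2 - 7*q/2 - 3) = 1/(q - 2)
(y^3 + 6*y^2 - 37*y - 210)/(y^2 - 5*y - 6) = (y^2 + 12*y + 35)/(y + 1)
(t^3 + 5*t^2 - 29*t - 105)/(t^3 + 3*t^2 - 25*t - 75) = (t + 7)/(t + 5)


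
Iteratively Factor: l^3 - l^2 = (l)*(l^2 - l) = l^2*(l - 1)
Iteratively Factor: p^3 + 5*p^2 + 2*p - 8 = (p + 2)*(p^2 + 3*p - 4) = (p - 1)*(p + 2)*(p + 4)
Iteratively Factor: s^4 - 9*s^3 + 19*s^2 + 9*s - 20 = (s - 5)*(s^3 - 4*s^2 - s + 4) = (s - 5)*(s + 1)*(s^2 - 5*s + 4) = (s - 5)*(s - 1)*(s + 1)*(s - 4)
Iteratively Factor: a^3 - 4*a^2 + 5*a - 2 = (a - 1)*(a^2 - 3*a + 2) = (a - 2)*(a - 1)*(a - 1)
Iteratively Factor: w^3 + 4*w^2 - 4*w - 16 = (w + 4)*(w^2 - 4) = (w - 2)*(w + 4)*(w + 2)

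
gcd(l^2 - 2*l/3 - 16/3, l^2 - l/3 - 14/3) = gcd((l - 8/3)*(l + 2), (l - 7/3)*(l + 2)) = l + 2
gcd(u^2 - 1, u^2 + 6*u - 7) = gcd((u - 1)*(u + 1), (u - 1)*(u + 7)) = u - 1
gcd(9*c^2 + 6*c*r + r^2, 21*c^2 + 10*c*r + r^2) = 3*c + r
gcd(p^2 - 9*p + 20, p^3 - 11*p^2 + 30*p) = p - 5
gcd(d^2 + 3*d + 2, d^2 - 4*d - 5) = d + 1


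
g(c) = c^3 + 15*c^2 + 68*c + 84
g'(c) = 3*c^2 + 30*c + 68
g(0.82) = 150.40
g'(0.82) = 94.62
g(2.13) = 306.56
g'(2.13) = 145.51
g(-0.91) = 33.79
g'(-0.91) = 43.18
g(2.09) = 300.77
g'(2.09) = 143.80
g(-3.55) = -13.10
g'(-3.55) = -0.69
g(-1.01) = 29.59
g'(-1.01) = 40.76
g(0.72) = 141.11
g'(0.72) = 91.16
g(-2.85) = -11.11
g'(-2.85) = 6.87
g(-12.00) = -300.00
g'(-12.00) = 140.00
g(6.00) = 1248.00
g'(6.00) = 356.00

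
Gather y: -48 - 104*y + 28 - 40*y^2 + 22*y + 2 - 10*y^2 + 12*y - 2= -50*y^2 - 70*y - 20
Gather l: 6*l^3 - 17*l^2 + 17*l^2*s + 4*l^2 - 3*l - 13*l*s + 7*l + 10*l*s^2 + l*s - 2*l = 6*l^3 + l^2*(17*s - 13) + l*(10*s^2 - 12*s + 2)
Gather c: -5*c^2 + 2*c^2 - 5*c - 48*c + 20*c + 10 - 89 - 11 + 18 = -3*c^2 - 33*c - 72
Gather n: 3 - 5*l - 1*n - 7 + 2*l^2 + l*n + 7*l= 2*l^2 + 2*l + n*(l - 1) - 4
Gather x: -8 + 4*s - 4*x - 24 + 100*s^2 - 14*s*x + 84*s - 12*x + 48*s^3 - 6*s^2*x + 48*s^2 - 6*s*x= 48*s^3 + 148*s^2 + 88*s + x*(-6*s^2 - 20*s - 16) - 32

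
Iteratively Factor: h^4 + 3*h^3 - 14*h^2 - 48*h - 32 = (h - 4)*(h^3 + 7*h^2 + 14*h + 8) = (h - 4)*(h + 2)*(h^2 + 5*h + 4) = (h - 4)*(h + 1)*(h + 2)*(h + 4)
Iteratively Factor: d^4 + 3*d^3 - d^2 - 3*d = (d + 3)*(d^3 - d) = (d + 1)*(d + 3)*(d^2 - d) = d*(d + 1)*(d + 3)*(d - 1)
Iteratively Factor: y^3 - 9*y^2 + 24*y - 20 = (y - 2)*(y^2 - 7*y + 10) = (y - 2)^2*(y - 5)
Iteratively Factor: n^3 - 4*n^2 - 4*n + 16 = (n - 2)*(n^2 - 2*n - 8) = (n - 2)*(n + 2)*(n - 4)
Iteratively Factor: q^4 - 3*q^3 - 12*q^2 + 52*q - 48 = (q - 2)*(q^3 - q^2 - 14*q + 24) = (q - 3)*(q - 2)*(q^2 + 2*q - 8) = (q - 3)*(q - 2)*(q + 4)*(q - 2)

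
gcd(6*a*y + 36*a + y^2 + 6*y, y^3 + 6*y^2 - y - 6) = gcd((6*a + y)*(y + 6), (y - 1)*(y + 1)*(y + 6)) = y + 6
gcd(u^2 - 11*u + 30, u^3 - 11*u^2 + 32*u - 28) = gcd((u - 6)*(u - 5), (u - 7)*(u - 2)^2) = 1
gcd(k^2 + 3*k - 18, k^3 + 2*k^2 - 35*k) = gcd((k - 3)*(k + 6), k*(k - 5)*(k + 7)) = 1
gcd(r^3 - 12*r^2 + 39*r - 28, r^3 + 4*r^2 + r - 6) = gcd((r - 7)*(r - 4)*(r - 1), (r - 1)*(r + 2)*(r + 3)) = r - 1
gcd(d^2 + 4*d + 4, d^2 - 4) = d + 2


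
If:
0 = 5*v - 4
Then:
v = 4/5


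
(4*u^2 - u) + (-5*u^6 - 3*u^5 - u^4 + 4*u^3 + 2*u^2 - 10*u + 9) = -5*u^6 - 3*u^5 - u^4 + 4*u^3 + 6*u^2 - 11*u + 9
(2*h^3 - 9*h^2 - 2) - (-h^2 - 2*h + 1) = 2*h^3 - 8*h^2 + 2*h - 3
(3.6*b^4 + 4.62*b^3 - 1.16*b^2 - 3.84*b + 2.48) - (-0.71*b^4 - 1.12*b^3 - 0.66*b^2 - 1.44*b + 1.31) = 4.31*b^4 + 5.74*b^3 - 0.5*b^2 - 2.4*b + 1.17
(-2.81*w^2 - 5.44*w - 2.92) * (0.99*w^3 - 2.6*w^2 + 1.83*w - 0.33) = -2.7819*w^5 + 1.9204*w^4 + 6.1109*w^3 - 1.4359*w^2 - 3.5484*w + 0.9636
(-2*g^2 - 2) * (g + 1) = -2*g^3 - 2*g^2 - 2*g - 2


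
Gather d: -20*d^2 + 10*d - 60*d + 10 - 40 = -20*d^2 - 50*d - 30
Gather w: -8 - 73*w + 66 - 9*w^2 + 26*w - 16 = -9*w^2 - 47*w + 42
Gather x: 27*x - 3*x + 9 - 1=24*x + 8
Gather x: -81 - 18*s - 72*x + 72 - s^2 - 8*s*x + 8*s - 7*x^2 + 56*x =-s^2 - 10*s - 7*x^2 + x*(-8*s - 16) - 9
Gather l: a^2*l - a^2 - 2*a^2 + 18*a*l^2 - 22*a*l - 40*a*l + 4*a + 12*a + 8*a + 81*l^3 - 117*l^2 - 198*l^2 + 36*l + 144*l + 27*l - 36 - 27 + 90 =-3*a^2 + 24*a + 81*l^3 + l^2*(18*a - 315) + l*(a^2 - 62*a + 207) + 27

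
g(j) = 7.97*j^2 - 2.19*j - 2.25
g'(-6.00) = -97.83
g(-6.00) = 297.81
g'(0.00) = -2.19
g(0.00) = -2.25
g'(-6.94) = -112.81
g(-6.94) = 396.81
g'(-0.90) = -16.54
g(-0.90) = 6.18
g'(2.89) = 43.88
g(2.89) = 57.99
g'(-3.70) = -61.17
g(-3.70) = 114.96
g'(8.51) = 133.46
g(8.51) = 556.30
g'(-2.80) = -46.82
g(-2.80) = 66.37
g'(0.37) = 3.71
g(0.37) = -1.97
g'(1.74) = 25.55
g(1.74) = 18.07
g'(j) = 15.94*j - 2.19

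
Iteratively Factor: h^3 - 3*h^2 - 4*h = (h + 1)*(h^2 - 4*h) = (h - 4)*(h + 1)*(h)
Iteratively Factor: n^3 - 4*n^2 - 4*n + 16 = (n - 2)*(n^2 - 2*n - 8) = (n - 4)*(n - 2)*(n + 2)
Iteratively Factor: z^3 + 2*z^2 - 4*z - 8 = (z + 2)*(z^2 - 4) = (z - 2)*(z + 2)*(z + 2)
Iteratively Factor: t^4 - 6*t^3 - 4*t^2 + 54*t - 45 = (t + 3)*(t^3 - 9*t^2 + 23*t - 15) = (t - 1)*(t + 3)*(t^2 - 8*t + 15) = (t - 3)*(t - 1)*(t + 3)*(t - 5)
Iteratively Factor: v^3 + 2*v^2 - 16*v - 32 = (v - 4)*(v^2 + 6*v + 8) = (v - 4)*(v + 2)*(v + 4)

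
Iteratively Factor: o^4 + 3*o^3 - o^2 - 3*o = (o)*(o^3 + 3*o^2 - o - 3) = o*(o - 1)*(o^2 + 4*o + 3) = o*(o - 1)*(o + 1)*(o + 3)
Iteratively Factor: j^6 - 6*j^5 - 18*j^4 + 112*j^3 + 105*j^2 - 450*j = (j - 5)*(j^5 - j^4 - 23*j^3 - 3*j^2 + 90*j) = (j - 5)*(j + 3)*(j^4 - 4*j^3 - 11*j^2 + 30*j) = (j - 5)^2*(j + 3)*(j^3 + j^2 - 6*j) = (j - 5)^2*(j + 3)^2*(j^2 - 2*j) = (j - 5)^2*(j - 2)*(j + 3)^2*(j)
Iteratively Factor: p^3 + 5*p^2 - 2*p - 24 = (p + 4)*(p^2 + p - 6) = (p + 3)*(p + 4)*(p - 2)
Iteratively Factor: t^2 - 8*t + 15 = (t - 3)*(t - 5)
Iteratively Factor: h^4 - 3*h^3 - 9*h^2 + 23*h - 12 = (h + 3)*(h^3 - 6*h^2 + 9*h - 4) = (h - 4)*(h + 3)*(h^2 - 2*h + 1) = (h - 4)*(h - 1)*(h + 3)*(h - 1)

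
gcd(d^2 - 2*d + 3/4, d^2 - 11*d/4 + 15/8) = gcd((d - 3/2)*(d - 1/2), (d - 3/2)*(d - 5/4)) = d - 3/2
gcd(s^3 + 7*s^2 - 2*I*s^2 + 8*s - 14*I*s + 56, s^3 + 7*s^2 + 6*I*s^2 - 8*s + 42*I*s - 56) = s^2 + s*(7 + 2*I) + 14*I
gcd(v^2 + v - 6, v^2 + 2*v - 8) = v - 2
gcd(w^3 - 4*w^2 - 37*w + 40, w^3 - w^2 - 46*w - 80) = w^2 - 3*w - 40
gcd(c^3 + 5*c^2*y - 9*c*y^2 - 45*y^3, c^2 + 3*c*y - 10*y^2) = c + 5*y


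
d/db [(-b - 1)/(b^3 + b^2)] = 2/b^3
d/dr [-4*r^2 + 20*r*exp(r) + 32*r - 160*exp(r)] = 20*r*exp(r) - 8*r - 140*exp(r) + 32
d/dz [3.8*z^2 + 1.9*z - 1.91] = 7.6*z + 1.9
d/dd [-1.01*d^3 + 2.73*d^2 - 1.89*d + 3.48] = -3.03*d^2 + 5.46*d - 1.89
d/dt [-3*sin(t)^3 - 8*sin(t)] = (9*cos(t)^2 - 17)*cos(t)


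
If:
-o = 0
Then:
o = 0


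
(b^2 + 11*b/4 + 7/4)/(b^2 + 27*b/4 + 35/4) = (b + 1)/(b + 5)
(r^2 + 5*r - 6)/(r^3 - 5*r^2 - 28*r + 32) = (r + 6)/(r^2 - 4*r - 32)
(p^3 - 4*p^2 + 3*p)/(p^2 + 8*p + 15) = p*(p^2 - 4*p + 3)/(p^2 + 8*p + 15)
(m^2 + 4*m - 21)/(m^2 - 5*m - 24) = (-m^2 - 4*m + 21)/(-m^2 + 5*m + 24)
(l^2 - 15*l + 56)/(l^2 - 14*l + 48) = (l - 7)/(l - 6)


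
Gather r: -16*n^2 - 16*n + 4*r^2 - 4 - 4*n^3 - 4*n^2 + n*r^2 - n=-4*n^3 - 20*n^2 - 17*n + r^2*(n + 4) - 4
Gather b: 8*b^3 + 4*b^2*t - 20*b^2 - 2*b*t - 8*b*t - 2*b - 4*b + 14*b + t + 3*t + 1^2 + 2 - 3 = 8*b^3 + b^2*(4*t - 20) + b*(8 - 10*t) + 4*t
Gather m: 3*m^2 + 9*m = 3*m^2 + 9*m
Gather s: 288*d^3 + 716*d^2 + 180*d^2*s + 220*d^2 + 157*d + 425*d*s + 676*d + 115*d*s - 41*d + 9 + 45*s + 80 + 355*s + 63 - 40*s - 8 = 288*d^3 + 936*d^2 + 792*d + s*(180*d^2 + 540*d + 360) + 144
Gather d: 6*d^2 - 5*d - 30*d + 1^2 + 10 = 6*d^2 - 35*d + 11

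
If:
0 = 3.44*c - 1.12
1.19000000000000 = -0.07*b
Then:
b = -17.00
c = 0.33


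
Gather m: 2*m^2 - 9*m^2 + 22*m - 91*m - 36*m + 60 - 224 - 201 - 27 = -7*m^2 - 105*m - 392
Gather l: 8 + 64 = 72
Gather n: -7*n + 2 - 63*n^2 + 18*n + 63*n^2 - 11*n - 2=0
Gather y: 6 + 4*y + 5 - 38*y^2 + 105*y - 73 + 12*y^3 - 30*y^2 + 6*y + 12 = 12*y^3 - 68*y^2 + 115*y - 50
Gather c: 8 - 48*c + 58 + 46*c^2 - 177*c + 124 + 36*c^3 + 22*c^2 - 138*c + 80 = 36*c^3 + 68*c^2 - 363*c + 270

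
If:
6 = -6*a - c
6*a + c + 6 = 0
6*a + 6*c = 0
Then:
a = -6/5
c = 6/5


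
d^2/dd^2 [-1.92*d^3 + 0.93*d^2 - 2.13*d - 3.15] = 1.86 - 11.52*d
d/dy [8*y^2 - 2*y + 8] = 16*y - 2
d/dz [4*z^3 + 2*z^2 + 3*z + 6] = 12*z^2 + 4*z + 3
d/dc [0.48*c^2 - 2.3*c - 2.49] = 0.96*c - 2.3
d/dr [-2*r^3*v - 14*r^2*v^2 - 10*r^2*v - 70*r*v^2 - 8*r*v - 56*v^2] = 2*v*(-3*r^2 - 14*r*v - 10*r - 35*v - 4)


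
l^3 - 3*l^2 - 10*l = l*(l - 5)*(l + 2)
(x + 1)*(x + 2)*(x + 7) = x^3 + 10*x^2 + 23*x + 14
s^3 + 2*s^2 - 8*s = s*(s - 2)*(s + 4)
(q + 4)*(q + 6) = q^2 + 10*q + 24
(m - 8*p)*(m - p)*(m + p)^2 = m^4 - 7*m^3*p - 9*m^2*p^2 + 7*m*p^3 + 8*p^4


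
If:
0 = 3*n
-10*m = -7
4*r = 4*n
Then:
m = 7/10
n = 0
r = 0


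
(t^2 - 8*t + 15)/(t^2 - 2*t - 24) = (-t^2 + 8*t - 15)/(-t^2 + 2*t + 24)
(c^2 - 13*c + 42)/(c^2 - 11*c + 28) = (c - 6)/(c - 4)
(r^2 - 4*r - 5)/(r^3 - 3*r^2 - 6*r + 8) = (r^2 - 4*r - 5)/(r^3 - 3*r^2 - 6*r + 8)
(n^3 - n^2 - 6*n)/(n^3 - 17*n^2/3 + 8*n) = 3*(n + 2)/(3*n - 8)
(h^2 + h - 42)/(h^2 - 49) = (h - 6)/(h - 7)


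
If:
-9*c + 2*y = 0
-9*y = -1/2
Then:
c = 1/81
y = 1/18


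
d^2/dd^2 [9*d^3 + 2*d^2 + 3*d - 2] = 54*d + 4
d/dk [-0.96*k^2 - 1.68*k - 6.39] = -1.92*k - 1.68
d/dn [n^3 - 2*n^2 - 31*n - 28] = 3*n^2 - 4*n - 31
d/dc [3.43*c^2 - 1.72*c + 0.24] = 6.86*c - 1.72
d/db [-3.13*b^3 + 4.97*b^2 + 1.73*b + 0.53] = -9.39*b^2 + 9.94*b + 1.73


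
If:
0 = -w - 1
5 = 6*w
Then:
No Solution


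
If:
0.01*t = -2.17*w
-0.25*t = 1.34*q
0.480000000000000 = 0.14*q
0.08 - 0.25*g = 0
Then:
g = 0.32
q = 3.43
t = -18.38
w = 0.08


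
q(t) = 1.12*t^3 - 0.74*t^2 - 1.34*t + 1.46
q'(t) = 3.36*t^2 - 1.48*t - 1.34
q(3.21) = 26.58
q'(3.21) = 28.53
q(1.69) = 2.49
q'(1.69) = 5.76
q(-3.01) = -31.75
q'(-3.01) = 33.56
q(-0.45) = 1.81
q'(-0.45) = 0.01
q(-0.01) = 1.47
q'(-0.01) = -1.32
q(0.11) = 1.31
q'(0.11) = -1.46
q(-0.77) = 1.54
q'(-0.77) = 1.79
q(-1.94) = -6.90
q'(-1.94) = 14.18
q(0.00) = 1.46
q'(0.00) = -1.34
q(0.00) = 1.46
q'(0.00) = -1.34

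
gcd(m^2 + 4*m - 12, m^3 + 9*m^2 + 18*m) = m + 6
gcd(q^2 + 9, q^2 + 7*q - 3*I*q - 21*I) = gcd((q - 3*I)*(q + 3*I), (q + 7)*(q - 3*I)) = q - 3*I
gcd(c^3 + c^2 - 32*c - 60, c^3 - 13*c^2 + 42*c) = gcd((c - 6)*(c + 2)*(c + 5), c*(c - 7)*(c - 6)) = c - 6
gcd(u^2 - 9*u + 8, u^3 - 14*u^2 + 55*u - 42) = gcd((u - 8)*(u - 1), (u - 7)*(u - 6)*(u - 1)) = u - 1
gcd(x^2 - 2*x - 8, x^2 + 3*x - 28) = x - 4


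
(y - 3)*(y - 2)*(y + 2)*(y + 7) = y^4 + 4*y^3 - 25*y^2 - 16*y + 84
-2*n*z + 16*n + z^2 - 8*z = (-2*n + z)*(z - 8)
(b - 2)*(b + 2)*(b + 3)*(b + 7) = b^4 + 10*b^3 + 17*b^2 - 40*b - 84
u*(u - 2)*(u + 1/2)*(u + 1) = u^4 - u^3/2 - 5*u^2/2 - u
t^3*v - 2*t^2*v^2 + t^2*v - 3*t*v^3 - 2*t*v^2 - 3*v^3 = (t - 3*v)*(t + v)*(t*v + v)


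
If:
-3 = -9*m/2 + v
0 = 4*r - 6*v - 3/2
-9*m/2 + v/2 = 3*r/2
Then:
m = 25/66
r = -69/44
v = -57/44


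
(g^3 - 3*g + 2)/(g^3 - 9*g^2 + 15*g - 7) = (g + 2)/(g - 7)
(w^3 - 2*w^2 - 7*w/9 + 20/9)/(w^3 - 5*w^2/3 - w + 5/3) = (w - 4/3)/(w - 1)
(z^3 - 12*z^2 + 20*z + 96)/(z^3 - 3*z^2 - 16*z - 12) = (z - 8)/(z + 1)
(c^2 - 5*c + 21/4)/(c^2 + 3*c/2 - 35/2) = (c - 3/2)/(c + 5)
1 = 1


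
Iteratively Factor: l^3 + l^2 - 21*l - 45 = (l + 3)*(l^2 - 2*l - 15) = (l - 5)*(l + 3)*(l + 3)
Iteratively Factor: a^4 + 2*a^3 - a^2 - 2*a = (a)*(a^3 + 2*a^2 - a - 2) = a*(a + 1)*(a^2 + a - 2) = a*(a - 1)*(a + 1)*(a + 2)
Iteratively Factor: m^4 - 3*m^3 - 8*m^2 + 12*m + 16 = (m - 2)*(m^3 - m^2 - 10*m - 8) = (m - 4)*(m - 2)*(m^2 + 3*m + 2) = (m - 4)*(m - 2)*(m + 2)*(m + 1)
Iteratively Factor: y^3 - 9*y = (y + 3)*(y^2 - 3*y) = y*(y + 3)*(y - 3)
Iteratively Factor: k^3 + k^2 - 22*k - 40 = (k + 4)*(k^2 - 3*k - 10) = (k + 2)*(k + 4)*(k - 5)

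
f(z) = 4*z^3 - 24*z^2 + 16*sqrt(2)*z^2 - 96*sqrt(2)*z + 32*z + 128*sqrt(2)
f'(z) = 12*z^2 - 48*z + 32*sqrt(2)*z - 96*sqrt(2) + 32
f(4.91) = 111.93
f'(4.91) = 172.05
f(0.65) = 114.09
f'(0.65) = -100.48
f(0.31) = 148.84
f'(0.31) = -103.46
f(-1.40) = 312.62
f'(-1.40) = -76.40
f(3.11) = -34.64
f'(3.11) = 3.76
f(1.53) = 33.37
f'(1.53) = -79.87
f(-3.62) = 348.91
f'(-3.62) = 63.43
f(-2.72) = 372.61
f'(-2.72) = -7.52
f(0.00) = 181.02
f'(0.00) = -103.76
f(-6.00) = -109.81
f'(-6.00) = 344.71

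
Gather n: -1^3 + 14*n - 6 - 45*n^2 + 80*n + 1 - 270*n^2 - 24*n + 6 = -315*n^2 + 70*n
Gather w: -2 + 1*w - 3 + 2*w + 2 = 3*w - 3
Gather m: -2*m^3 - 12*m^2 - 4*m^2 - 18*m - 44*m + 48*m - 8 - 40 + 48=-2*m^3 - 16*m^2 - 14*m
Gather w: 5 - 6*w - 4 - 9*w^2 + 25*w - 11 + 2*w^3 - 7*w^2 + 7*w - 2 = 2*w^3 - 16*w^2 + 26*w - 12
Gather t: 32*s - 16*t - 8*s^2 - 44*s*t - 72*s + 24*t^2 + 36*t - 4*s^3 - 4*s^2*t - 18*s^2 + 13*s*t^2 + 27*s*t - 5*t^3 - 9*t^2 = -4*s^3 - 26*s^2 - 40*s - 5*t^3 + t^2*(13*s + 15) + t*(-4*s^2 - 17*s + 20)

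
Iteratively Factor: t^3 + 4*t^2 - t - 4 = (t - 1)*(t^2 + 5*t + 4) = (t - 1)*(t + 1)*(t + 4)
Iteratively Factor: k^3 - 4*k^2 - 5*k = (k)*(k^2 - 4*k - 5) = k*(k - 5)*(k + 1)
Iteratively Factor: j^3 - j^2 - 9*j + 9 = (j - 1)*(j^2 - 9) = (j - 3)*(j - 1)*(j + 3)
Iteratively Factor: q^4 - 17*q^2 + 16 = (q + 4)*(q^3 - 4*q^2 - q + 4) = (q - 1)*(q + 4)*(q^2 - 3*q - 4) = (q - 1)*(q + 1)*(q + 4)*(q - 4)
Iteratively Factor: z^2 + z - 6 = (z + 3)*(z - 2)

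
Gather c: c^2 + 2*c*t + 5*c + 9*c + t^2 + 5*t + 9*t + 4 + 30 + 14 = c^2 + c*(2*t + 14) + t^2 + 14*t + 48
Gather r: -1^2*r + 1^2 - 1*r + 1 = 2 - 2*r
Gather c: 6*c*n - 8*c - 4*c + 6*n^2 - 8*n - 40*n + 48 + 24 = c*(6*n - 12) + 6*n^2 - 48*n + 72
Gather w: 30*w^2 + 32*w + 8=30*w^2 + 32*w + 8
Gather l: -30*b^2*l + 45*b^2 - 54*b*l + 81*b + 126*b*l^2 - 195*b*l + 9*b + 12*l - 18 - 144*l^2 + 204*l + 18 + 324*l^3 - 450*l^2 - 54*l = 45*b^2 + 90*b + 324*l^3 + l^2*(126*b - 594) + l*(-30*b^2 - 249*b + 162)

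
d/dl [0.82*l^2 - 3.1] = 1.64*l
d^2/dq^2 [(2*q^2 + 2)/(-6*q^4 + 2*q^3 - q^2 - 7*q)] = 4*(-108*q^8 + 36*q^7 - 358*q^6 + 432*q^5 - 120*q^4 - 61*q^3 + 39*q^2 - 21*q - 49)/(q^3*(216*q^9 - 216*q^8 + 180*q^7 + 676*q^6 - 474*q^5 + 330*q^4 + 799*q^3 - 273*q^2 + 147*q + 343))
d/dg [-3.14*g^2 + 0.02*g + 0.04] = 0.02 - 6.28*g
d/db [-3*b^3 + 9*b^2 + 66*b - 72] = -9*b^2 + 18*b + 66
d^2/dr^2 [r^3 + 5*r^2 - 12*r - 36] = 6*r + 10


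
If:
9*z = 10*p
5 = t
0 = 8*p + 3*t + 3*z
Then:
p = -45/34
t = 5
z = -25/17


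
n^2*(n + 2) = n^3 + 2*n^2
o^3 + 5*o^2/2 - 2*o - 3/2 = (o - 1)*(o + 1/2)*(o + 3)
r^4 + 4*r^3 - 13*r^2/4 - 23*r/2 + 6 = (r - 3/2)*(r - 1/2)*(r + 2)*(r + 4)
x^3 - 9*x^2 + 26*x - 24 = (x - 4)*(x - 3)*(x - 2)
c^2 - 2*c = c*(c - 2)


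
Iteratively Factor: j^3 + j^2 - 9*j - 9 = (j + 3)*(j^2 - 2*j - 3) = (j + 1)*(j + 3)*(j - 3)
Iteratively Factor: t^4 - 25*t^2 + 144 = (t + 4)*(t^3 - 4*t^2 - 9*t + 36) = (t + 3)*(t + 4)*(t^2 - 7*t + 12) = (t - 4)*(t + 3)*(t + 4)*(t - 3)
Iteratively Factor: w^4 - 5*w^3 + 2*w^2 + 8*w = (w)*(w^3 - 5*w^2 + 2*w + 8) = w*(w + 1)*(w^2 - 6*w + 8) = w*(w - 2)*(w + 1)*(w - 4)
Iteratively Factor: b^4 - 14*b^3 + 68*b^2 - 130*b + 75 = (b - 5)*(b^3 - 9*b^2 + 23*b - 15) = (b - 5)*(b - 1)*(b^2 - 8*b + 15) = (b - 5)*(b - 3)*(b - 1)*(b - 5)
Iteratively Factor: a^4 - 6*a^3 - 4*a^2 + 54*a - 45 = (a - 5)*(a^3 - a^2 - 9*a + 9) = (a - 5)*(a + 3)*(a^2 - 4*a + 3) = (a - 5)*(a - 3)*(a + 3)*(a - 1)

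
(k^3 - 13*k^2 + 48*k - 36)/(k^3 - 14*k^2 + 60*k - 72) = (k - 1)/(k - 2)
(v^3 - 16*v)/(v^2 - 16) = v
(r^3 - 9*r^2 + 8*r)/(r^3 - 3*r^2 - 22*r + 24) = r*(r - 8)/(r^2 - 2*r - 24)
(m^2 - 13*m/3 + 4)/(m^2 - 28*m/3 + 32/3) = (m - 3)/(m - 8)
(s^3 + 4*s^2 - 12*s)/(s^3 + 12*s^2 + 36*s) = (s - 2)/(s + 6)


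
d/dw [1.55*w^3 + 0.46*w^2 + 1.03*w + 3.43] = 4.65*w^2 + 0.92*w + 1.03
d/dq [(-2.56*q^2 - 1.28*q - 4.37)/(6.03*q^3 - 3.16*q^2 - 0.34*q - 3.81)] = (15.4368*q^4 + 15.4368*q^3 + 75.8789*q^2 - 8.1112*q + 3.391)/(36.3609*q^6 - 38.1096*q^5 + 5.8852*q^4 - 43.7998*q^3 + 24.1948*q^2 + 2.5908*q + 14.5161)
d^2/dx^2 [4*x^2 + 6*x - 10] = 8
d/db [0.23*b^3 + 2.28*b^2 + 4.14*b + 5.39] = 0.69*b^2 + 4.56*b + 4.14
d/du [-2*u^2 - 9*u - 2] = -4*u - 9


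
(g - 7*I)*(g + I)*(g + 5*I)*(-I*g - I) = -I*g^4 - g^3 - I*g^3 - g^2 - 37*I*g^2 + 35*g - 37*I*g + 35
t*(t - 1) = t^2 - t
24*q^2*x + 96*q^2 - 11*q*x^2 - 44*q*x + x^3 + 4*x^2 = (-8*q + x)*(-3*q + x)*(x + 4)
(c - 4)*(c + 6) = c^2 + 2*c - 24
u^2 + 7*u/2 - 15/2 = (u - 3/2)*(u + 5)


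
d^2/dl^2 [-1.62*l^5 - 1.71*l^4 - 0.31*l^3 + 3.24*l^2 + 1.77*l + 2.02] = -32.4*l^3 - 20.52*l^2 - 1.86*l + 6.48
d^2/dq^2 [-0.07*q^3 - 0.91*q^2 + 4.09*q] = -0.42*q - 1.82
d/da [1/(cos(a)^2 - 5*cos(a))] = (2*cos(a) - 5)*sin(a)/((cos(a) - 5)^2*cos(a)^2)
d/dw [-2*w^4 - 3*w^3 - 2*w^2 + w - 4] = -8*w^3 - 9*w^2 - 4*w + 1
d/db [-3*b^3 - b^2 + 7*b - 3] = -9*b^2 - 2*b + 7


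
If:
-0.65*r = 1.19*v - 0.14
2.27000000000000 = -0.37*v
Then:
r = 11.45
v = -6.14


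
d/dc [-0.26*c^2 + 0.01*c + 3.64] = 0.01 - 0.52*c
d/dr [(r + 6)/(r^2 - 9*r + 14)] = (r^2 - 9*r - (r + 6)*(2*r - 9) + 14)/(r^2 - 9*r + 14)^2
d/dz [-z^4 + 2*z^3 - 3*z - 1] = -4*z^3 + 6*z^2 - 3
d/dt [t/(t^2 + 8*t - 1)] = (t^2 - 2*t*(t + 4) + 8*t - 1)/(t^2 + 8*t - 1)^2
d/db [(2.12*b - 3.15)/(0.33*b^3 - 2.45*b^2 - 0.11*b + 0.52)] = (-1.3992*b^3 + 8.3125*b^2 - 15.435*b + 0.7559)/(0.1089*b^6 - 1.617*b^5 + 5.9299*b^4 + 0.8822*b^3 - 2.5359*b^2 - 0.1144*b + 0.2704)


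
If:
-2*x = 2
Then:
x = -1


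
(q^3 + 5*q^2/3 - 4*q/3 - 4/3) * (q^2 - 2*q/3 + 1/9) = q^5 + q^4 - 7*q^3/3 - 7*q^2/27 + 20*q/27 - 4/27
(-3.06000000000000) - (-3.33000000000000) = 0.270000000000000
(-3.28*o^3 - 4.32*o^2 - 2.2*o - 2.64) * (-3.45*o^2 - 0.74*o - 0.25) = 11.316*o^5 + 17.3312*o^4 + 11.6068*o^3 + 11.816*o^2 + 2.5036*o + 0.66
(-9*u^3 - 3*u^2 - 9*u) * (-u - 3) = 9*u^4 + 30*u^3 + 18*u^2 + 27*u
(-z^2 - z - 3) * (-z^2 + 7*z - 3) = z^4 - 6*z^3 - z^2 - 18*z + 9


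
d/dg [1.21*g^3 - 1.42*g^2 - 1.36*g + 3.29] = 3.63*g^2 - 2.84*g - 1.36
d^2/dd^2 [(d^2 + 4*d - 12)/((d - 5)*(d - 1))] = 2*(10*d^3 - 51*d^2 + 156*d - 227)/(d^6 - 18*d^5 + 123*d^4 - 396*d^3 + 615*d^2 - 450*d + 125)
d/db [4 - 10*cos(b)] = 10*sin(b)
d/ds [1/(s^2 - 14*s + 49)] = 2*(7 - s)/(s^2 - 14*s + 49)^2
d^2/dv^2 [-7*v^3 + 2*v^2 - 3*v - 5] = 4 - 42*v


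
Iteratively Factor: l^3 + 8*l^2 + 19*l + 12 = (l + 3)*(l^2 + 5*l + 4) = (l + 1)*(l + 3)*(l + 4)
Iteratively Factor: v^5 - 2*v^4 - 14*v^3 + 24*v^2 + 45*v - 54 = (v + 2)*(v^4 - 4*v^3 - 6*v^2 + 36*v - 27) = (v - 1)*(v + 2)*(v^3 - 3*v^2 - 9*v + 27) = (v - 3)*(v - 1)*(v + 2)*(v^2 - 9) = (v - 3)*(v - 1)*(v + 2)*(v + 3)*(v - 3)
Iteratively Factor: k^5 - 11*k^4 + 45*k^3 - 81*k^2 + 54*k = (k - 3)*(k^4 - 8*k^3 + 21*k^2 - 18*k) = (k - 3)^2*(k^3 - 5*k^2 + 6*k) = (k - 3)^3*(k^2 - 2*k) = k*(k - 3)^3*(k - 2)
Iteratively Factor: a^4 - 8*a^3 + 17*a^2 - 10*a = (a - 1)*(a^3 - 7*a^2 + 10*a) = a*(a - 1)*(a^2 - 7*a + 10) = a*(a - 5)*(a - 1)*(a - 2)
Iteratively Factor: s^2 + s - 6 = (s - 2)*(s + 3)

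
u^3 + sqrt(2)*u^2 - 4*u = u*(u - sqrt(2))*(u + 2*sqrt(2))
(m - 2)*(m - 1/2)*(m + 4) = m^3 + 3*m^2/2 - 9*m + 4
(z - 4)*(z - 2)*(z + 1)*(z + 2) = z^4 - 3*z^3 - 8*z^2 + 12*z + 16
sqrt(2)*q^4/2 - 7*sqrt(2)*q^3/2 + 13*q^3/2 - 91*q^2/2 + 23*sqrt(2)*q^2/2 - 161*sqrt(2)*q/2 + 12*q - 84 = (q - 7)*(q + 3*sqrt(2)/2)*(q + 4*sqrt(2))*(sqrt(2)*q/2 + 1)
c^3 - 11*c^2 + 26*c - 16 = (c - 8)*(c - 2)*(c - 1)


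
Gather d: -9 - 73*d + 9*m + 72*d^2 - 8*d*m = 72*d^2 + d*(-8*m - 73) + 9*m - 9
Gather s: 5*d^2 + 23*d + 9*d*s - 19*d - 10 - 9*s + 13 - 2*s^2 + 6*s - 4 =5*d^2 + 4*d - 2*s^2 + s*(9*d - 3) - 1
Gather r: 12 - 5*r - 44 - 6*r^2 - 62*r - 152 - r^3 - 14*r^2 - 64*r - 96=-r^3 - 20*r^2 - 131*r - 280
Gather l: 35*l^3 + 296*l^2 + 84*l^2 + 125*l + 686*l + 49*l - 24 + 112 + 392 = 35*l^3 + 380*l^2 + 860*l + 480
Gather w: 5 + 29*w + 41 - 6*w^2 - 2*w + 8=-6*w^2 + 27*w + 54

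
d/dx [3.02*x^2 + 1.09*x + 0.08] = 6.04*x + 1.09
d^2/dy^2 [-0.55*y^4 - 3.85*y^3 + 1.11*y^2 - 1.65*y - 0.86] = -6.6*y^2 - 23.1*y + 2.22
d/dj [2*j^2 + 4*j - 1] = 4*j + 4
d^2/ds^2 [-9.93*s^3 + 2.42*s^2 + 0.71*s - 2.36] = 4.84 - 59.58*s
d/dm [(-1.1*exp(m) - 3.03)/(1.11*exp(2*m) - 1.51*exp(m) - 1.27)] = (1.221*exp(2*m) + 6.7266*exp(m) - 3.1783)*exp(m)/(1.2321*exp(4*m) - 3.3522*exp(3*m) - 0.5393*exp(2*m) + 3.8354*exp(m) + 1.6129)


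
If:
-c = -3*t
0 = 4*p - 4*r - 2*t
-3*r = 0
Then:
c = 3*t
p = t/2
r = 0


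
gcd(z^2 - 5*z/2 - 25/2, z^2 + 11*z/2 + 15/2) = z + 5/2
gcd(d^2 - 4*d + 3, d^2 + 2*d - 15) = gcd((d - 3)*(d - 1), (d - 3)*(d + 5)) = d - 3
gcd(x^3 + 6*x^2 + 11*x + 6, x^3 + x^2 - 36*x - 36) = x + 1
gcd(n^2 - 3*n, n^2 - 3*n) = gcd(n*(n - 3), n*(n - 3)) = n^2 - 3*n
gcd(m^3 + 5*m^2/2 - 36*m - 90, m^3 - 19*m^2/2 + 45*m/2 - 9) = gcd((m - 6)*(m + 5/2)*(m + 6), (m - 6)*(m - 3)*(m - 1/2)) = m - 6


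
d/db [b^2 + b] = 2*b + 1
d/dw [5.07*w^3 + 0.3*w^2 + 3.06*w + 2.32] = 15.21*w^2 + 0.6*w + 3.06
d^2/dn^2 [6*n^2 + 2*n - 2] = 12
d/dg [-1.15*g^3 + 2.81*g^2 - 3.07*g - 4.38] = -3.45*g^2 + 5.62*g - 3.07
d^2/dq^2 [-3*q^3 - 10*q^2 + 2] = -18*q - 20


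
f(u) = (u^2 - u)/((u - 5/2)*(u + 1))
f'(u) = (2*u - 1)/((u - 5/2)*(u + 1)) - (u^2 - u)/((u - 5/2)*(u + 1)^2) - (u^2 - u)/((u - 5/2)^2*(u + 1))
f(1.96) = -1.18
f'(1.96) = -3.61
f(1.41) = -0.22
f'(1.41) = -0.80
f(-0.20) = -0.11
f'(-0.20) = 0.75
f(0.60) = 0.08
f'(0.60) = -0.07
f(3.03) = 2.88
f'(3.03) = -3.78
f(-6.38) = 0.99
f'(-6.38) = 0.01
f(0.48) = 0.08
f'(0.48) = -0.00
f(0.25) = 0.07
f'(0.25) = 0.15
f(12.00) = 1.07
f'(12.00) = -0.00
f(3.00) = 3.00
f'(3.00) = -4.25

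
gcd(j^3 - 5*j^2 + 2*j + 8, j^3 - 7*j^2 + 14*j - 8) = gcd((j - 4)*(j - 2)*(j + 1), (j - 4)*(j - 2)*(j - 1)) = j^2 - 6*j + 8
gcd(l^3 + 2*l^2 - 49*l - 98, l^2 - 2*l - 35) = l - 7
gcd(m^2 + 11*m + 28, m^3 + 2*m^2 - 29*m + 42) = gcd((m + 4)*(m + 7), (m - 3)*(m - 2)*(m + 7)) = m + 7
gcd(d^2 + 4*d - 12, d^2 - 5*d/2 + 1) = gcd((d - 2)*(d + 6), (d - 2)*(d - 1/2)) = d - 2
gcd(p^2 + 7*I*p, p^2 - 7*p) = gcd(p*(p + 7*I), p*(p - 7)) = p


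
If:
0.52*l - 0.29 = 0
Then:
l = 0.56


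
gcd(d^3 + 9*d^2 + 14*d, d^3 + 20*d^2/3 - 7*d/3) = d^2 + 7*d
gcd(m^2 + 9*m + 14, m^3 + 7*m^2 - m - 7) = m + 7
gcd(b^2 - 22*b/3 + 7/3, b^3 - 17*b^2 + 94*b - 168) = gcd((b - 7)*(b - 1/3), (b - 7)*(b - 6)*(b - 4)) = b - 7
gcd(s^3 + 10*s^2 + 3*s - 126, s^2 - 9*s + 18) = s - 3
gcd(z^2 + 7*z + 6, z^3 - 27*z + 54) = z + 6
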